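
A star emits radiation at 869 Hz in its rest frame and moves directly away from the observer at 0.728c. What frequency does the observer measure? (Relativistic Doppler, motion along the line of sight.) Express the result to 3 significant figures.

345 Hz

Relativistic Doppler (source moving away): f_obs = f_src · √((1−β)/(1+β)).
With β = 0.728: factor = √(0.272/1.728) = 0.39675.
f_obs = 869 × 0.39675 = 345 Hz.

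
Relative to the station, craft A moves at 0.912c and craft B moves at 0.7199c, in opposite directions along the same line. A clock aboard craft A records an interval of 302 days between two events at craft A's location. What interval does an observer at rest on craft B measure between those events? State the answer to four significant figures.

1757 days

Transform craft A's velocity into craft B's frame: (0.912 + 0.7199)/(1 + 0.912·0.7199) = 1.6319/1.6565488, so the relative speed is 0.98512c.
At |u| = 0.98512c, γ = (1 − 0.970461)^(−1/2) = 5.8184.
Craft A's interval is proper; time dilation gives Δt_B = γΔτ = 5.8184 × 302 days = 1757 days.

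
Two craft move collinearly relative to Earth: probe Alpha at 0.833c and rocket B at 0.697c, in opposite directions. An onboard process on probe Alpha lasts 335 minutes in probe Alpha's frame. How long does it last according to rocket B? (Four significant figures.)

1335 minutes

Speed of probe Alpha in rocket B's frame: u = (v_A + v_B)/(1 + v_A v_B/c²) = (0.833 + 0.697)/(1 + 0.833×0.697) = 1.53/1.580601 = 0.96799; |u| = 0.96799c.
γ for this relative speed: γ = 1/√(1 − 0.937005) = 3.9843.
The clock on probe Alpha records proper time, so rocket B measures Δt = γΔτ = 3.9843 × 335 = 1335 minutes.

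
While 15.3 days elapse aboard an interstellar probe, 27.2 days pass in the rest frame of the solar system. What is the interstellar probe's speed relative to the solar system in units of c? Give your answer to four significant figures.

0.8268c

γ = Δt/Δτ = 27.2/15.3 = 1.7778.
β = √(1 − 1/γ²) = √(1 − 0.316398) = √0.683602 = 0.8268.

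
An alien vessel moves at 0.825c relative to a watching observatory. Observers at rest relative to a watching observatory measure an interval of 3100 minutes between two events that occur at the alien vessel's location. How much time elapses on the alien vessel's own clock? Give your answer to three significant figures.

γ = 1/√(1 − β²) = 1/√(1 − 0.680625) = 1/√0.319375 = 1/0.565133 = 1.7695.
The moving clock records proper time: Δτ = Δt/γ = 3100/1.7695 = 1750 minutes.

1750 minutes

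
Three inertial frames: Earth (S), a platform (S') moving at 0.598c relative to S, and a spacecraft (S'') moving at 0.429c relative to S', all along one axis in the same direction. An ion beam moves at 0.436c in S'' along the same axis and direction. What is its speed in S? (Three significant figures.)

0.924c

Apply u = (u'+v)/(1+u'v) twice. Ion beam in the platform frame: (0.436+0.429)/(1+0.436·0.429) = 0.865/1.187044 = 0.7287c.
That velocity, transformed to the rest frame of Earth: (0.7287+0.598)/(1+0.7287·0.598) = 1.3267/1.4357626 = 0.92404c.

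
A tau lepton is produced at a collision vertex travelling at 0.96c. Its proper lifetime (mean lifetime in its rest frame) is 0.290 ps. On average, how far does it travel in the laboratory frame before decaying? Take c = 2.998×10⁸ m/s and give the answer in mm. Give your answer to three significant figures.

0.298 mm

γ = 1/√(1 − β²) = 1/√(1 − 0.9216) = 1/√0.0784 = 1/0.28 = 3.5714.
Lab-frame lifetime: Δt = γτ = 3.5714 × 0.290 ps = 1.0357 ps.
Distance: d = vΔt = 0.96 × 2.998×10⁸ m/s × 1.0357×10^-12 s = 2.98×10^-4 m = 0.298 mm.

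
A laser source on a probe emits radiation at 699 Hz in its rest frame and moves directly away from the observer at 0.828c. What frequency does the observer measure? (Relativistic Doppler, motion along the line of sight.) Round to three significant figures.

Relativistic Doppler (source moving away): f_obs = f_src · √((1−β)/(1+β)).
With β = 0.828: factor = √(0.172/1.828) = 0.30674.
f_obs = 699 × 0.30674 = 214 Hz.

214 Hz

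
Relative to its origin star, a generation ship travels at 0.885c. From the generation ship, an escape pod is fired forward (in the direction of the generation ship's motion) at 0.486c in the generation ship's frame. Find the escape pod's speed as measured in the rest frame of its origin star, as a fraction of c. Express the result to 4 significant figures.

Relativistic velocity addition: u = (u' + v)/(1 + u'v/c²), with u' = 0.486c and v = 0.885c.
Numerator: 0.486 + 0.885 = 1.371. Denominator: 1 + (0.486)(0.885) = 1.43011.
u = 1.371/1.43011 = 0.95867, so the speed is 0.9587c.

0.9587c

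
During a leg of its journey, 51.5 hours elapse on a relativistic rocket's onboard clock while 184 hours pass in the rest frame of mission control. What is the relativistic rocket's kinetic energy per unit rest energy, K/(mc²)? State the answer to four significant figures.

2.573

From Δt = γΔτ: γ = 184/51.5 = 3.57282.
K/(mc²) = γ − 1 = 3.57282 − 1 = 2.573.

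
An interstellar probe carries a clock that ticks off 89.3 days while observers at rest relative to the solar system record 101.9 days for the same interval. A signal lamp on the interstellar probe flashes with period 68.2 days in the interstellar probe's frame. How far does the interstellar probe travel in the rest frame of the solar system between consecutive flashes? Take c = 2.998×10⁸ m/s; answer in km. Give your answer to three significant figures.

γ = Δt/Δτ = 101.9/89.3 = 1.1411.
β = √(1 − 1/γ²) = 0.48168. Lab-frame period = γτ = 1.1411×68.2 days = 77.823 days. Distance = βc × γτ = 0.48168 × 2.998×10⁸ m/s × 6723907.2 s = 9.7098×10^14 m = 9.71×10^11 km.

9.71×10^11 km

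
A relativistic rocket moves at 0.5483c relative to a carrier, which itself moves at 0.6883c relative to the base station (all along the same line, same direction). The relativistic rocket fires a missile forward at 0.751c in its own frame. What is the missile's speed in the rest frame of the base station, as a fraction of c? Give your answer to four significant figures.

First combine the missile and relativistic rocket (S''→S'): u₁ = (0.751 + 0.5483)/(1 + 0.751×0.5483) = 1.2993/1.4117733 = 0.92033.
Then combine with the carrier (S'→S): u = (0.92033 + 0.6883)/(1 + 0.92033×0.6883) = 1.60863/1.633463139 = 0.9848.

0.9848c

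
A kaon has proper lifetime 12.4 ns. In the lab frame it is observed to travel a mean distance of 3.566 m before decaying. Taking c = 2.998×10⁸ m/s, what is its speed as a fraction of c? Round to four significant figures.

0.6922c

Let x = d/(cτ) = 3.566 m / (2.998×10⁸ m/s × 1.240×10^-8 s) = 0.95924. Since d = βγcτ, x = βγ = β/√(1−β²).
Solving: β² = x²/(1+x²) = 0.920141/1.920141 = 0.479205, so β = 0.6922.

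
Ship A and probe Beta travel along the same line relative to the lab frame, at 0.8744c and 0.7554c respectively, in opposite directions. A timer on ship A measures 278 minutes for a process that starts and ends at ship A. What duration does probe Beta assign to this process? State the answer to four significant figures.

1452 minutes

The velocity of ship A relative to probe Beta is (0.8744 + 0.7554)c / (1 + 0.8744×0.7554) = 0.9815c; relative speed 0.9815c.
γ for this relative speed: γ = 1/√(1 − 0.963342) = 5.2229.
The clock on ship A records proper time, so probe Beta measures Δt = γΔτ = 5.2229 × 278 = 1452 minutes.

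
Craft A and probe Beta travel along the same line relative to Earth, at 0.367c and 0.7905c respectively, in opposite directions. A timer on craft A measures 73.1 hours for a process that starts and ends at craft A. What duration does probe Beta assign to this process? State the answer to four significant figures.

Speed of craft A in probe Beta's frame: u = (v_A + v_B)/(1 + v_A v_B/c²) = (0.367 + 0.7905)/(1 + 0.367×0.7905) = 1.1575/1.2901135 = 0.89721; |u| = 0.89721c.
γ for this relative speed: γ = 1/√(1 − 0.804986) = 2.2645.
Craft A's interval is proper; time dilation gives Δt_B = γΔτ = 2.2645 × 73.1 hours = 165.5 hours.

165.5 hours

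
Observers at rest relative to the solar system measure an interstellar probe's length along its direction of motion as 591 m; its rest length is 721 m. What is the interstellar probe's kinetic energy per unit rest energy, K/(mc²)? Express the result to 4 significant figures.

γ = L₀/L = 721/591 = 1.21997.
Since K = (γ−1)mc², K/(mc²) = 1.21997 − 1 = 0.2200.

0.2200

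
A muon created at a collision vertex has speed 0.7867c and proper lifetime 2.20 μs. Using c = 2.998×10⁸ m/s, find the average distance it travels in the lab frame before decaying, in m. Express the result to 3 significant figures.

841 m

β² = 0.61889689, so γ = 1/√0.38110311 = 1.6199.
Lab-frame lifetime: Δt = γτ = 1.6199 × 2.20 μs = 3.5638 μs.
Distance: d = vΔt = 0.7867 × 2.998×10⁸ m/s × 3.5638×10^-6 s = 841 m.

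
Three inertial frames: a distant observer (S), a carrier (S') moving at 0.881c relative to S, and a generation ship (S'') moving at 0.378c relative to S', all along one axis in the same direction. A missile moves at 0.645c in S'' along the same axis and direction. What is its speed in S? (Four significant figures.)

0.9878c

Apply u = (u'+v)/(1+u'v) twice. Missile in the carrier frame: (0.645+0.378)/(1+0.645·0.378) = 1.023/1.24381 = 0.82247c.
That velocity, transformed to the rest frame of a distant observer: (0.82247+0.881)/(1+0.82247·0.881) = 1.70347/1.72459607 = 0.98775c.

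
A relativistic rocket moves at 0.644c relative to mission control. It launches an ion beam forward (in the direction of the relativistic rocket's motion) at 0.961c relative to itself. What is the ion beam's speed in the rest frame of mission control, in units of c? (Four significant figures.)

Relativistic velocity addition: u = (u' + v)/(1 + u'v/c²), with u' = 0.961c and v = 0.644c.
Numerator: 0.961 + 0.644 = 1.605. Denominator: 1 + (0.961)(0.644) = 1.618884.
u = 1.605/1.618884 = 0.99142, so the speed is 0.9914c.

0.9914c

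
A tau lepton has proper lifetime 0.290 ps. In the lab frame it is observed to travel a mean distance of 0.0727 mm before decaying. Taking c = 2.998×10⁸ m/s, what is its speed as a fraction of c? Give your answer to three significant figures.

d = βγcτ ⇒ βγ = d/(cτ) = 7.270×10^-5 m / (8.6942×10^-5 m) = 0.83619.
β = (βγ)/√(1+(βγ)²) = 0.83619/√1.699214 = 0.641.

0.641c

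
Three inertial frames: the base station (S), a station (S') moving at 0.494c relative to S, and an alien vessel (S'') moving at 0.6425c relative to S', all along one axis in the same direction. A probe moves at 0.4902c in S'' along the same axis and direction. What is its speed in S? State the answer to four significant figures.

0.9508c

First combine the probe and alien vessel (S''→S'): u₁ = (0.4902 + 0.6425)/(1 + 0.4902×0.6425) = 1.1327/1.3149535 = 0.8614.
Then combine with the station (S'→S): u = (0.8614 + 0.494)/(1 + 0.8614×0.494) = 1.3554/1.4255316 = 0.9508.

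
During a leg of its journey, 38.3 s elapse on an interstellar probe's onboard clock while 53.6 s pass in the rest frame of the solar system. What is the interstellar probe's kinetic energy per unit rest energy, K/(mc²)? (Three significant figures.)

γ = Δt/Δτ = 53.6/38.3 = 1.39948.
K/(mc²) = γ − 1 = 1.39948 − 1 = 0.399.

0.399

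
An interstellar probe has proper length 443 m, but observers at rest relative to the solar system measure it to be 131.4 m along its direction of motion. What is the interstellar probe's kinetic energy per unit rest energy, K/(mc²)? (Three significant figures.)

From L = L₀/γ: γ = 443/131.4 = 3.37139.
K/(mc²) = γ − 1 = 3.37139 − 1 = 2.37.

2.37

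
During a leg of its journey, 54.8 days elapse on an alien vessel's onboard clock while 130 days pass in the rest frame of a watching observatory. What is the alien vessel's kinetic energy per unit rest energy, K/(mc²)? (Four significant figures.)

From Δt = γΔτ: γ = 130/54.8 = 2.37226.
Since K = (γ−1)mc², K/(mc²) = 2.37226 − 1 = 1.372.

1.372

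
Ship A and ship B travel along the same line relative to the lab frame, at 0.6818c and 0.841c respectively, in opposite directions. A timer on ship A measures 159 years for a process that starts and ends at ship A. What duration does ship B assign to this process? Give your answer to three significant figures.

632 years

Speed of ship A in ship B's frame: u = (v_A + v_B)/(1 + v_A v_B/c²) = (0.6818 + 0.841)/(1 + 0.6818×0.841) = 1.5228/1.5733938 = 0.96784; |u| = 0.96784c.
At |u| = 0.96784c, γ = (1 − 0.936714)^(−1/2) = 3.9751.
The clock on ship A records proper time, so ship B measures Δt = γΔτ = 3.9751 × 159 = 632 years.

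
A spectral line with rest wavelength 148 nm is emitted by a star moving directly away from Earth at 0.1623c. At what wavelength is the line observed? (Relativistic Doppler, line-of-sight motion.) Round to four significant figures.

Relativistic Doppler for wavelength: λ_obs = λ_src · √((1+β)/(1−β)).
With β = 0.1623: factor = √(1.1623/0.8377) = 1.1779.
λ_obs = 148 × 1.1779 = 174.3 nm.

174.3 nm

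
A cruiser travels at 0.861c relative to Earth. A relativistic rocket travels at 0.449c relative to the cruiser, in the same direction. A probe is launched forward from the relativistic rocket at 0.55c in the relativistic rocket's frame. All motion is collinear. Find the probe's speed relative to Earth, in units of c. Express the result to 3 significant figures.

0.984c

First combine the probe and relativistic rocket (S''→S'): u₁ = (0.55 + 0.449)/(1 + 0.55×0.449) = 0.999/1.24695 = 0.80115.
Then combine with the cruiser (S'→S): u = (0.80115 + 0.861)/(1 + 0.80115×0.861) = 1.66215/1.68979015 = 0.98364.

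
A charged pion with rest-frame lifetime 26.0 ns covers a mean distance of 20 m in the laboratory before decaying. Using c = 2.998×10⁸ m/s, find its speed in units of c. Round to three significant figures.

d = βγcτ ⇒ βγ = d/(cτ) = 20.00 m / (7.7948 m) = 2.5658.
β = (βγ)/√(1+(βγ)²) = 2.5658/√7.58333 = 0.932.

0.932c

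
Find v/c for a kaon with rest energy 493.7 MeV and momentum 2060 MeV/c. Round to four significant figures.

0.9725

βγ = pc/(mc²) = 2060/493.7 = 4.1726.
Since γ² = 1 + (βγ)² = 18.4106, γ = √18.4106 = 4.29076, and β = (βγ)/γ = 4.1726/4.29076 = 0.9725.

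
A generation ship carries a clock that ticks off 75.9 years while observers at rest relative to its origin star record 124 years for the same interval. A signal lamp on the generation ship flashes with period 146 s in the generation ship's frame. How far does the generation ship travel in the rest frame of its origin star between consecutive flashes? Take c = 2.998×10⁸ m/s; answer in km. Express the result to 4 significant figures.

5.655×10^7 km

The time-dilation ratio gives γ = 124/75.9 = 1.63373.
β = √(1 − 1/γ²) = 0.79078. Lab-frame period = γτ = 1.63373×146 s = 238.52 s. Distance = βc × γτ = 0.79078 × 2.998×10⁸ m/s × 238.52 s = 5.6547×10^10 m = 5.655×10^7 km.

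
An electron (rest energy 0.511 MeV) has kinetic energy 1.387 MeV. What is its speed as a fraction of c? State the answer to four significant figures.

γ = 1 + K/(mc²) = 1 + 1.387/0.511 = 3.7143.
β = √(1 − 1/γ²) = √(1 − 0.0724846) = √0.9275154 = 0.9631.

0.9631c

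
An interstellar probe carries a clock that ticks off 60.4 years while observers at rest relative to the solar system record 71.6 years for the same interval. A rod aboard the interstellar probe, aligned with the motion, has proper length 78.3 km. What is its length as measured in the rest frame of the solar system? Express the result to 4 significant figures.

From Δt = γΔτ: γ = 71.6/60.4 = 1.18543.
L = L₀/γ = 78.3/1.18543 = 66.05 km.

66.05 km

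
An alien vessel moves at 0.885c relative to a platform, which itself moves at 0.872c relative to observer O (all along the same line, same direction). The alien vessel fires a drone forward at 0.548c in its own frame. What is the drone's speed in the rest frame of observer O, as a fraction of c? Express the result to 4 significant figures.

First combine the drone and alien vessel (S''→S'): u₁ = (0.548 + 0.885)/(1 + 0.548×0.885) = 1.433/1.48498 = 0.965.
Then combine with the platform (S'→S): u = (0.965 + 0.872)/(1 + 0.965×0.872) = 1.837/1.84148 = 0.99757.

0.9976c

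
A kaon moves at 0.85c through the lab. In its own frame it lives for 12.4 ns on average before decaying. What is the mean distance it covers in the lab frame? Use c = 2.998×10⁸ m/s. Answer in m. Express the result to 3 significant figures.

γ = 1/√(1 − β²) = 1/√(1 − 0.7225) = 1/√0.2775 = 1/0.526783 = 1.8983.
Lab-frame lifetime: Δt = γτ = 1.8983 × 12.4 ns = 23.539 ns.
Distance: d = vΔt = 0.85 × 2.998×10⁸ m/s × 2.3539×10^-8 s = 6.00 m.

6.00 m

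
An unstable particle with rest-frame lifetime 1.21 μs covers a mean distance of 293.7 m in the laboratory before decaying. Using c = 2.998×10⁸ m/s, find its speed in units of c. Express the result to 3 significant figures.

Let x = d/(cτ) = 293.7 m / (2.998×10⁸ m/s × 1.210×10^-6 s) = 0.80963. Since d = βγcτ, x = βγ = β/√(1−β²).
Solving: β² = x²/(1+x²) = 0.655501/1.655501 = 0.395953, so β = 0.629.

0.629c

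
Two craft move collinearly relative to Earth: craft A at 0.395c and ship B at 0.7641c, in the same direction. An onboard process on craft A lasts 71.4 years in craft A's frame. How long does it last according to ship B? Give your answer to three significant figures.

84.1 years

Speed of craft A in ship B's frame: u = (v_A − v_B)/(1 − v_A v_B/c²) = (0.395 − 0.7641)/(1 − 0.395×0.7641) = −0.3691/0.6981805 = −0.52866; |u| = 0.52866c.
At |u| = 0.52866c, γ = (1 − 0.279481)^(−1/2) = 1.1781.
Craft A's interval is proper; time dilation gives Δt_B = γΔτ = 1.1781 × 71.4 years = 84.1 years.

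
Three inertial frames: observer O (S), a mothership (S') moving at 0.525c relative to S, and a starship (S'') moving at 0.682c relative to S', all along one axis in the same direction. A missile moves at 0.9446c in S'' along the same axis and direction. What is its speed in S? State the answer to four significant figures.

0.9967c

Compose velocities in two stages. Stage 1 (into S'): u₁ = (0.9446+0.682)/(1+0.9446×0.682) = 0.98929.
Stage 2 (into S): u = (0.98929+0.525)/(1+0.98929×0.525) = 0.99665, so the speed is 0.9967c.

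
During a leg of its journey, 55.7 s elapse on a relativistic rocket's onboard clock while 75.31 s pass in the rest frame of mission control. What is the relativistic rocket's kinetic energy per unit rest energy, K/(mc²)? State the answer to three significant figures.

The time-dilation ratio gives γ = 75.31/55.7 = 1.35206.
K/(mc²) = γ − 1 = 1.35206 − 1 = 0.352.

0.352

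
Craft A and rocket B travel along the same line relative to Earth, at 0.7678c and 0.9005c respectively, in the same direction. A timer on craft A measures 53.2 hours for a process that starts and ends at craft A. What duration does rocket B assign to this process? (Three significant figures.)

Transform craft A's velocity into rocket B's frame: (0.7678 − 0.9005)/(1 − 0.7678·0.9005) = −0.1327/0.3085961, so the relative speed is 0.43001c.
γ for this relative speed: γ = 1/√(1 − 0.184909) = 1.1076.
Craft A's interval is proper; time dilation gives Δt_B = γΔτ = 1.1076 × 53.2 hours = 58.9 hours.

58.9 hours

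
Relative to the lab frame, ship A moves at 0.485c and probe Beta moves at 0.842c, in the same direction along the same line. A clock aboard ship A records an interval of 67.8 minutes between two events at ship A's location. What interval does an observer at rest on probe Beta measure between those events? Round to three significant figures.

Transform ship A's velocity into probe Beta's frame: (0.485 − 0.842)/(1 − 0.485·0.842) = −0.357/0.59163, so the relative speed is 0.60342c.
γ for this relative speed: γ = 1/√(1 − 0.364116) = 1.254.
Ship A's interval is proper; time dilation gives Δt_B = γΔτ = 1.254 × 67.8 minutes = 85.0 minutes.

85.0 minutes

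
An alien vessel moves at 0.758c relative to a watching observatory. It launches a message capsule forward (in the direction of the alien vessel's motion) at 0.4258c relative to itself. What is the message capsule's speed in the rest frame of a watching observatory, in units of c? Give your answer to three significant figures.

0.895c

In units of c, u = (u' + v)/(1 + u'v) with u' = 0.4258 and v = 0.758.
Numerator: 0.4258 + 0.758 = 1.1838. Denominator: 1 + (0.4258)(0.758) = 1.3227564.
u = 1.1838/1.3227564 = 0.89495, so the speed is 0.895c.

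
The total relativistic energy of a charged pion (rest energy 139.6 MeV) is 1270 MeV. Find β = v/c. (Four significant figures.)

0.9939

Total energy E = γmc² gives γ = 1270/139.6 = 9.0974.
Hence β = √(1 − 1/γ²) = √(1 − 0.0120827) = √0.9879173 = 0.9939.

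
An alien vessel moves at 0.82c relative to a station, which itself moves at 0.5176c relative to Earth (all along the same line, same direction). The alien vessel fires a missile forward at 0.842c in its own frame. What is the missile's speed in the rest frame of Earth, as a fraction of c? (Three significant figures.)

Compose velocities in two stages. Stage 1 (into S'): u₁ = (0.842+0.82)/(1+0.842×0.82) = 0.98318.
Stage 2 (into S): u = (0.98318+0.5176)/(1+0.98318×0.5176) = 0.99462, so the speed is 0.995c.

0.995c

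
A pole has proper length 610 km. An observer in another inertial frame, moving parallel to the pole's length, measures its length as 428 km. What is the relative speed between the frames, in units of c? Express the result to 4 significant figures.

0.7125c

Length contraction gives γ = L₀/L = 610/428 = 1.4252.
β = √(1 − 1/γ²) = √0.507679 = 0.7125.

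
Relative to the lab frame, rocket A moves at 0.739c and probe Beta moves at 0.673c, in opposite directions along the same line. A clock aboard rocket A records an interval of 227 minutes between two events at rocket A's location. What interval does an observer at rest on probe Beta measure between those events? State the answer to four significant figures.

The velocity of rocket A relative to probe Beta is (0.739 + 0.673)c / (1 + 0.739×0.673) = 0.943c; relative speed 0.943c.
At |u| = 0.943c, γ = (1 − 0.889249)^(−1/2) = 3.0049.
Rocket A's interval is proper; time dilation gives Δt_B = γΔτ = 3.0049 × 227 minutes = 682.1 minutes.

682.1 minutes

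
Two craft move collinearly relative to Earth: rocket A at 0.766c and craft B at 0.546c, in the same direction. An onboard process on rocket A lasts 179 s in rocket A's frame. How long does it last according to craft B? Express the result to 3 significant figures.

Transform rocket A's velocity into craft B's frame: (0.766 − 0.546)/(1 − 0.766·0.546) = 0.22/0.581764, so the relative speed is 0.37816c.
γ for this relative speed: γ = 1/√(1 − 0.143005) = 1.0802.
The clock on rocket A records proper time, so craft B measures Δt = γΔτ = 1.0802 × 179 = 193 s.

193 s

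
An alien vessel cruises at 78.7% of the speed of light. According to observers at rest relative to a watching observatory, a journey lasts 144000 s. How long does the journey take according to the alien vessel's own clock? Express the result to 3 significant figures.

γ = 1/√(1 − β²) = 1/√(1 − 0.619369) = 1/√0.380631 = 1/0.616953 = 1.6209.
The alien vessel's clock runs slow as seen from a watching observatory, so Δτ = Δt/γ = 144000/1.6209 = 88800 s.

88800 s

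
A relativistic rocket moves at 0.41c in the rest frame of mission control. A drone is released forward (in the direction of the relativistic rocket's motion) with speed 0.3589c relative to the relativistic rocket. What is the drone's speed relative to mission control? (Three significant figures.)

Relativistic velocity addition: u = (u' + v)/(1 + u'v/c²), with u' = 0.3589c and v = 0.41c.
Numerator: 0.3589 + 0.41 = 0.7689. Denominator: 1 + (0.3589)(0.41) = 1.147149.
u = 0.7689/1.147149 = 0.67027, so the speed is 0.670c.

0.670c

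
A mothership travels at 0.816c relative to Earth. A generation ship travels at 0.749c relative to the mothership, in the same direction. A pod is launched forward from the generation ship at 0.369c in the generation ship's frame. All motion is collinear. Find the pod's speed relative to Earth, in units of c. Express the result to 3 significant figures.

0.987c

Compose velocities in two stages. Stage 1 (into S'): u₁ = (0.369+0.749)/(1+0.369×0.749) = 0.87591.
Stage 2 (into S): u = (0.87591+0.816)/(1+0.87591×0.816) = 0.98668, so the speed is 0.987c.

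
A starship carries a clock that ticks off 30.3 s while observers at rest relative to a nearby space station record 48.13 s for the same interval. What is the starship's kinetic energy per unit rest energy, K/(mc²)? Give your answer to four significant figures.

0.5884

From Δt = γΔτ: γ = 48.13/30.3 = 1.58845.
K/(mc²) = γ − 1 = 1.58845 − 1 = 0.5884.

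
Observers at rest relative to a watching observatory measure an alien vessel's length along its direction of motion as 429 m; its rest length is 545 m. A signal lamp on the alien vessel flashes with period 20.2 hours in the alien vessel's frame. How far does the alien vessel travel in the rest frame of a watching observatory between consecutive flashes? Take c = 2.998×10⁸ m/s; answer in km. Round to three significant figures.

From L = L₀/γ: γ = 545/429 = 1.2704.
β = √(1 − 1/γ²) = 0.61676. Lab-frame period = γτ = 1.2704×20.2 hours = 25.662 hours. Distance = βc × γτ = 0.61676 × 2.998×10⁸ m/s × 92383.2 s = 1.7082×10^13 m = 1.71×10^10 km.

1.71×10^10 km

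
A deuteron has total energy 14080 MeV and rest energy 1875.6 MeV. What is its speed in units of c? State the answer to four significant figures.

0.9911c

γ = E/(mc²) = 14080/1875.6 = 7.5069.
β = √(1 − 1/γ²) = √(1 − 0.0177451) = √0.9822549 = 0.9911.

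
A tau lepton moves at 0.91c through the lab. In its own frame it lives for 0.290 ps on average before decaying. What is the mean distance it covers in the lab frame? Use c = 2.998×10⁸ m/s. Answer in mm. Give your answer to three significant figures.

0.191 mm

Lorentz factor: γ = (1 − 0.8281)^(−1/2) = 2.4119.
Lab-frame lifetime: Δt = γτ = 2.4119 × 0.290 ps = 0.69945 ps.
Distance: d = vΔt = 0.91 × 2.998×10⁸ m/s × 6.9945×10^-13 s = 1.91×10^-4 m = 0.191 mm.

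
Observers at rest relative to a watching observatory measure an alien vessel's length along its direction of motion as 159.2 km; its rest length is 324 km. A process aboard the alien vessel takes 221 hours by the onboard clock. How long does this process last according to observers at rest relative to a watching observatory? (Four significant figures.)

449.8 hours

From L = L₀/γ: γ = 324/159.2 = 2.03518.
Δt = γΔτ = 2.03518 × 221 = 449.8 hours.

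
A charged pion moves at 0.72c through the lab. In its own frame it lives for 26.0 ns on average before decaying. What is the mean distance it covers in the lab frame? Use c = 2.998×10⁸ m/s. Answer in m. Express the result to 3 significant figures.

8.09 m

γ = 1/√(1 − β²) = 1/√(1 − 0.5184) = 1/√0.4816 = 1/0.693974 = 1.441.
Lab-frame lifetime: Δt = γτ = 1.441 × 26.0 ns = 37.466 ns.
Distance: d = vΔt = 0.72 × 2.998×10⁸ m/s × 3.7466×10^-8 s = 8.09 m.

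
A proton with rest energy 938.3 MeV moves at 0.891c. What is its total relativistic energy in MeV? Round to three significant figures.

With β = 0.891, γ = 1/√(1 − 0.891²) = 1/√0.206119 = 2.2026.
Total energy: E = γmc² = 2.2026 × 938.3 MeV = 2070 MeV.

2070 MeV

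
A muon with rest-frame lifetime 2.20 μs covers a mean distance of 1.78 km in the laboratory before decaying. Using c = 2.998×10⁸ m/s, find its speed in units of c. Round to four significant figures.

0.9377c

Let x = d/(cτ) = 1780 m / (2.998×10⁸ m/s × 2.200×10^-6 s) = 2.6988. Since d = βγcτ, x = βγ = β/√(1−β²).
Solving: β² = x²/(1+x²) = 7.28352/8.28352 = 0.879278, so β = 0.9377.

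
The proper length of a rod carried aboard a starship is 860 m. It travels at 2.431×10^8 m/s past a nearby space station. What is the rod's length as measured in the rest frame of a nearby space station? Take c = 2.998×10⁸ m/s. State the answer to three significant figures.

503 m

β = v/c = (2.431×10^8 m/s)/(2.998×10⁸ m/s) = 0.810874.
β² = 0.6575166, so γ = 1/√0.3424834 = 1.7088.
Along the direction of motion the measured length is L₀/γ = 860/1.7088 = 503 m.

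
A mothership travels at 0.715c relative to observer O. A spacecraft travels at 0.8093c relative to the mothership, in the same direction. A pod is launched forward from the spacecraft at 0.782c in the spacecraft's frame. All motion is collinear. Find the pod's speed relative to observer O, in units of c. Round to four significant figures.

0.9957c

Compose velocities in two stages. Stage 1 (into S'): u₁ = (0.782+0.8093)/(1+0.782×0.8093) = 0.97454.
Stage 2 (into S): u = (0.97454+0.715)/(1+0.97454×0.715) = 0.99572, so the speed is 0.9957c.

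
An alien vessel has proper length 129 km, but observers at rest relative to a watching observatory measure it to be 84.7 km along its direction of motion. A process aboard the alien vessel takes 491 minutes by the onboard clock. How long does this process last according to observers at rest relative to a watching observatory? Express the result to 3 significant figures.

γ = L₀/L = 129/84.7 = 1.52302.
Δt = γΔτ = 1.52302 × 491 = 748 minutes.

748 minutes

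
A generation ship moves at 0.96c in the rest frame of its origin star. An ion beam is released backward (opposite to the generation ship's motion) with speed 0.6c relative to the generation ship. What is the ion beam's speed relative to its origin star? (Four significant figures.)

In units of c, u = (u' + v)/(1 + u'v) with u' = −0.6 and v = 0.96.
Numerator: −0.6 + 0.96 = 0.36. Denominator: 1 + (−0.6)(0.96) = 0.424.
u = 0.36/0.424 = 0.84906, so the speed is 0.8491c.

0.8491c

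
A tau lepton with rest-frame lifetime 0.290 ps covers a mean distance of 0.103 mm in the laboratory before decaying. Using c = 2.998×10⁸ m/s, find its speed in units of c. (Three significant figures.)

0.764c

Lab distance = (lab lifetime)·v = γτ·βc, so βγ = d/(cτ) = 1.030×10^-4/(2.998×10⁸ × 2.900×10^-13) = 1.1847.
With βγ = 1.1847: γ² = 1 + (βγ)² = 2.40351, and β = (βγ)/γ = 1.1847/1.55033 = 0.764.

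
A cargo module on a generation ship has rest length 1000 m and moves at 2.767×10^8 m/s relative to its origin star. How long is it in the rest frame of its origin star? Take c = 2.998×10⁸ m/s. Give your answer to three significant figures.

385 m

β = v/c = (2.767×10^8 m/s)/(2.998×10⁸ m/s) = 0.922949.
Lorentz factor: γ = (1 − 0.8518349)^(−1/2) = 2.5979.
Along the direction of motion the measured length is L₀/γ = 1000/2.5979 = 385 m.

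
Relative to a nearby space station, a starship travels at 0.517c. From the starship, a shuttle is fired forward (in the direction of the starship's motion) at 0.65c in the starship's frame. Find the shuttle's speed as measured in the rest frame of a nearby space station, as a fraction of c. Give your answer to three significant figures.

0.873c

In units of c, u = (u' + v)/(1 + u'v) with u' = 0.65 and v = 0.517.
Numerator: 0.65 + 0.517 = 1.167. Denominator: 1 + (0.65)(0.517) = 1.33605.
u = 1.167/1.33605 = 0.87347, so the speed is 0.873c.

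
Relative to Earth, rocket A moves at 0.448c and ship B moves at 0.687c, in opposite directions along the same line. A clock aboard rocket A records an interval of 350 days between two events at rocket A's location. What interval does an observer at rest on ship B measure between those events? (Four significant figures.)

704.6 days

The velocity of rocket A relative to ship B is (0.448 + 0.687)c / (1 + 0.448×0.687) = 0.86789c; relative speed 0.86789c.
At |u| = 0.86789c, γ = (1 − 0.753233)^(−1/2) = 2.0131.
Rocket A's interval is proper; time dilation gives Δt_B = γΔτ = 2.0131 × 350 days = 704.6 days.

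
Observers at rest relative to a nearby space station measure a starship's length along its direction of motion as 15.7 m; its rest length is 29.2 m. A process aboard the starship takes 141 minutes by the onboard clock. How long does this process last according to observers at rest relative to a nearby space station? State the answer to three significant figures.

262 minutes

Length contraction gives γ = L₀/L = 29.2/15.7 = 1.85987.
Δt = γΔτ = 1.85987 × 141 = 262 minutes.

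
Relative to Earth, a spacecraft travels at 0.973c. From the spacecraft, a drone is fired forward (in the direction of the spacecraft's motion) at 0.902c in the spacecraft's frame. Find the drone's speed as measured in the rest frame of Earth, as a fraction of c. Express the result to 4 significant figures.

Relativistic velocity addition: u = (u' + v)/(1 + u'v/c²), with u' = 0.902c and v = 0.973c.
Numerator: 0.902 + 0.973 = 1.875. Denominator: 1 + (0.902)(0.973) = 1.877646.
u = 1.875/1.877646 = 0.99859, so the speed is 0.9986c.

0.9986c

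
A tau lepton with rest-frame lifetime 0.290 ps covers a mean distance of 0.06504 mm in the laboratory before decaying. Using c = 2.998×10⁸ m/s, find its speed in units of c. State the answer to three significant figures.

Lab distance = (lab lifetime)·v = γτ·βc, so βγ = d/(cτ) = 6.504×10^-5/(2.998×10⁸ × 2.900×10^-13) = 0.74808.
With βγ = 0.74808: γ² = 1 + (βγ)² = 1.559624, and β = (βγ)/γ = 0.74808/1.24885 = 0.599.

0.599c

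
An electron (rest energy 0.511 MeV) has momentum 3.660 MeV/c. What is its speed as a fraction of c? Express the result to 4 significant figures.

pc/(mc²) = 3.660/0.511 = 7.1624 = βγ = β/√(1−β²).
So β² = x²/(1 + x²) with x = 7.1624: x² = 51.3, β² = 51.3/52.3 = 0.98088, β = 0.9904.

0.9904c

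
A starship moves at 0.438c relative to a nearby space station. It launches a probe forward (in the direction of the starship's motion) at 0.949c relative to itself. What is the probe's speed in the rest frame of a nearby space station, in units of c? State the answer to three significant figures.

0.980c

In units of c, u = (u' + v)/(1 + u'v) with u' = 0.949 and v = 0.438.
Numerator: 0.949 + 0.438 = 1.387. Denominator: 1 + (0.949)(0.438) = 1.415662.
u = 1.387/1.415662 = 0.97975, so the speed is 0.980c.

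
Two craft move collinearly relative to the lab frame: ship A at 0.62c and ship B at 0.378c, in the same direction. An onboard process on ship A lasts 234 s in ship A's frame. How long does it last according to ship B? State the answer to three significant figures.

Speed of ship A in ship B's frame: u = (v_A − v_B)/(1 − v_A v_B/c²) = (0.62 − 0.378)/(1 − 0.62×0.378) = 0.242/0.76564 = 0.31608; |u| = 0.31608c.
At |u| = 0.31608c, γ = (1 − 0.0999066)^(−1/2) = 1.054.
The clock on ship A records proper time, so ship B measures Δt = γΔτ = 1.054 × 234 = 247 s.

247 s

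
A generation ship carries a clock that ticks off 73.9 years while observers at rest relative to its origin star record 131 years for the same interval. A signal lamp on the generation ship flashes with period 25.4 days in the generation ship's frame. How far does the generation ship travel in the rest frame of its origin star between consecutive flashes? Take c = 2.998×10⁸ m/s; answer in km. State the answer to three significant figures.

γ = Δt/Δτ = 131/73.9 = 1.77267.
β = √(1 − 1/γ²) = 0.82569. Lab-frame period = γτ = 1.77267×25.4 days = 45.026 days. Distance = βc × γτ = 0.82569 × 2.998×10⁸ m/s × 3890246.4 s = 9.6300×10^14 m = 9.63×10^11 km.

9.63×10^11 km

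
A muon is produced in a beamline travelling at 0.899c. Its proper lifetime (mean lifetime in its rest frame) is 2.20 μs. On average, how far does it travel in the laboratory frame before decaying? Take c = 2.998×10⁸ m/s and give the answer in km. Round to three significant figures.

1.35 km

β² = 0.808201, so γ = 1/√0.191799 = 2.2834.
Lab-frame lifetime: Δt = γτ = 2.2834 × 2.20 μs = 5.0235 μs.
Distance: d = vΔt = 0.899 × 2.998×10⁸ m/s × 5.0235×10^-6 s = 1350 m = 1.35 km.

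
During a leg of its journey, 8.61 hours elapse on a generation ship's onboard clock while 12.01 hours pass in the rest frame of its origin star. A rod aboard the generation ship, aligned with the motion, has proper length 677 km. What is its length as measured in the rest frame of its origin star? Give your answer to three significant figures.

485 km

The time-dilation ratio gives γ = 12.01/8.61 = 1.39489.
The rod contracts by the same γ: 677 km / 1.39489 = 485 km.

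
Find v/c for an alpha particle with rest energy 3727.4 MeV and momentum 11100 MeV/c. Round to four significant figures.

0.9480

βγ = pc/(mc²) = 11100/3727.4 = 2.9779.
Since γ² = 1 + (βγ)² = 9.86789, γ = √9.86789 = 3.14132, and β = (βγ)/γ = 2.9779/3.14132 = 0.9480.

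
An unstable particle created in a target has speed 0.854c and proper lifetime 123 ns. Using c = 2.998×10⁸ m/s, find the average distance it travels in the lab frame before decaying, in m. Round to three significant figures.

γ = 1/√(1 − β²) = 1/√(1 − 0.729316) = 1/√0.270684 = 1/0.520273 = 1.9221.
Lab-frame lifetime: Δt = γτ = 1.9221 × 123 ns = 236.42 ns.
Distance: d = vΔt = 0.854 × 2.998×10⁸ m/s × 2.3642×10^-7 s = 60.5 m.

60.5 m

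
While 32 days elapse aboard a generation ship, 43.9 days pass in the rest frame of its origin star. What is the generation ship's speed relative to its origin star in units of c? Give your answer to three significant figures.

0.685c

γ = Δt/Δτ = 43.9/32 = 1.3719.
β = √(1 − 1/γ²) = √(1 − 0.531319) = √0.468681 = 0.685.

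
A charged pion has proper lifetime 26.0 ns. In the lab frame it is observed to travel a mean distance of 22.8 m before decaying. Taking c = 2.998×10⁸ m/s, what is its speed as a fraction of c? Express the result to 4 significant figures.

Let x = d/(cτ) = 22.80 m / (2.998×10⁸ m/s × 2.600×10^-8 s) = 2.925. Since d = βγcτ, x = βγ = β/√(1−β²).
Solving: β² = x²/(1+x²) = 8.55562/9.55562 = 0.89535, so β = 0.9462.

0.9462c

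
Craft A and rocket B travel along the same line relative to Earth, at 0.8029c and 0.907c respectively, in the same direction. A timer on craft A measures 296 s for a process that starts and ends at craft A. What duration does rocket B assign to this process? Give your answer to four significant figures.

320.4 s

Transform craft A's velocity into rocket B's frame: (0.8029 − 0.907)/(1 − 0.8029·0.907) = −0.1041/0.2717697, so the relative speed is 0.38304c.
γ for this relative speed: γ = 1/√(1 − 0.14672) = 1.0826.
Craft A's interval is proper; time dilation gives Δt_B = γΔτ = 1.0826 × 296 s = 320.4 s.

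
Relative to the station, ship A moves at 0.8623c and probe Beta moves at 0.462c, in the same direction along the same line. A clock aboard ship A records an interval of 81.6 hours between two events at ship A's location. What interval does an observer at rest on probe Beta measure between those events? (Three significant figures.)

109 hours

Speed of ship A in probe Beta's frame: u = (v_A − v_B)/(1 − v_A v_B/c²) = (0.8623 − 0.462)/(1 − 0.8623×0.462) = 0.4003/0.6016174 = 0.66537; |u| = 0.66537c.
γ for this relative speed: γ = 1/√(1 − 0.442717) = 1.3396.
Ship A's interval is proper; time dilation gives Δt_B = γΔτ = 1.3396 × 81.6 hours = 109 hours.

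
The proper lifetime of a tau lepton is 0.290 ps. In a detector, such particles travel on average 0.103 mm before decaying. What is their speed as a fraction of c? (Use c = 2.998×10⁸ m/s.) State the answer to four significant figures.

Lab distance = (lab lifetime)·v = γτ·βc, so βγ = d/(cτ) = 1.030×10^-4/(2.998×10⁸ × 2.900×10^-13) = 1.1847.
With βγ = 1.1847: γ² = 1 + (βγ)² = 2.40351, and β = (βγ)/γ = 1.1847/1.55033 = 0.7642.

0.7642c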